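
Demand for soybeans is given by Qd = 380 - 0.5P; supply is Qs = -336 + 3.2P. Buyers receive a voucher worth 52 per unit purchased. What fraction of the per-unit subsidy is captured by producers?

Producer share = 5/37

Pre-subsidy: 380 - 0.5P = -336 + 3.2P gives P* = 7160/37, Q* = 10480/37.
With the rebate, buyers effectively pay Pb = Ps − 52, where Ps is the price sellers receive.
Demand in terms of Ps becomes Qd = 380 − 0.5(Ps − 52) = 406 - 0.5Ps. Setting this equal to supply: 406 - 0.5Ps = -336 + 3.2Ps, so Ps = 7420/37.
Buyers pay Pb = 7420/37 − 52 = 5496/37; Q' = -336 + 3.2·(7420/37) = 11312/37.
Buyers' price falls by P* − Pb = 7160/37 − 5496/37 = 1664/37; sellers' price rises by Ps − P* = 7420/37 − 7160/37 = 260/37.
So producers capture (260/37)/52 = 5/37 of each unit of subsidy.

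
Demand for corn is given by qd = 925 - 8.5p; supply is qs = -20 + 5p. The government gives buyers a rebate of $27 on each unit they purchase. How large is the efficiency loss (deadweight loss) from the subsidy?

Deadweight loss = $1147.5

Pre-subsidy: 925 - 8.5p = -20 + 5p gives p* = 70, q* = 330.
With the rebate, buyers effectively pay pb = ps − 27, where ps is the price sellers receive.
Demand in terms of ps becomes qd = 925 − 8.5(ps − 27) = 1154.5 - 8.5ps. Setting this equal to supply: 1154.5 - 8.5ps = -20 + 5ps, so ps = 87.
Buyers pay pb = 87 − 27 = 60; q' = -20 + 5·87 = 415.
The subsidy expands output by 415 − 330 = 85 past the efficient level; on those units the gap between marginal cost and willingness to pay runs from 0 up to 27.
DWL = ½ × 27 × 85 = 1147.5.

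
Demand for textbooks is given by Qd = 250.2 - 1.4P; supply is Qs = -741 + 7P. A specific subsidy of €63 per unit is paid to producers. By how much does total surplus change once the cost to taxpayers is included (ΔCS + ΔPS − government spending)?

Net change in total surplus = -€2315.25

Pre-subsidy: 250.2 - 1.4P = -741 + 7P gives P* = 118, Q* = 85.
With the subsidy, sellers receive Ps = Pb + 63 for each unit, where Pb is the price buyers pay.
Supply in terms of Pb becomes Qs = -741 + 7(Pb + 63) = -300 + 7Pb. Setting this equal to demand: 250.2 - 1.4Pb = -300 + 7Pb, so Pb = 65.5.
Sellers receive Ps = 65.5 + 63 = 128.5; Q' = 250.2 − 1.4·65.5 = 158.5.
ΔCS = ½(85 + 158.5)(118 − 65.5) = 6391.875; ΔPS = ½(85 + 158.5)(128.5 − 118) = 1278.375.
Government spending = 63 × 158.5 = 9985.5.
Net change = 6391.875 + 1278.375 − 9985.5 = -2315.25. The loss equals the DWL triangle ½·63·73.5.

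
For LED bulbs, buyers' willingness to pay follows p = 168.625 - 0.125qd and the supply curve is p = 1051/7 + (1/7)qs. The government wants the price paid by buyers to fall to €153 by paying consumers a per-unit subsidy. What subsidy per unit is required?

At a buyer price of 153, quantity demanded is 1349 − 8·153 = 125.
Sellers supply 125 only when they receive ps = 1051/7 + (1/7)·125 = 168.
s = ps − pb = 168 − 153 = 15.

Required subsidy s = €15 per unit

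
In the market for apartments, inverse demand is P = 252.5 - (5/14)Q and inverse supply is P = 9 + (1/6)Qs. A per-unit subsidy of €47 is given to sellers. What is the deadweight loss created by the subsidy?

Pre-subsidy: 252.5 - (5/14)Q = 9 + (1/6)Q gives Q* = 10227/22 and P* = 3805/44.
With the subsidy, sellers receive Ps = Pb + 47 for each unit, where Pb is the price buyers pay.
On the curves, Pb = 252.5 - (5/14)Q and Ps = 9 + (1/6)Q; the wedge Ps − Pb = 47 gives 9 + (1/6)Q − (252.5 - (5/14)Q) = 47, so Q' = 12201/22.
Then Pb = 252.5 − (5/14)·(12201/22) = 2395/44 and Ps = 9 + (1/6)·(12201/22) = 4463/44.
The subsidy expands output by 12201/22 − 10227/22 = 987/11 past the efficient level; on those units the gap between marginal cost and willingness to pay runs from 0 up to 47.
DWL = ½ × 47 × 987/11 = 46389/22.

Deadweight loss = 46389/22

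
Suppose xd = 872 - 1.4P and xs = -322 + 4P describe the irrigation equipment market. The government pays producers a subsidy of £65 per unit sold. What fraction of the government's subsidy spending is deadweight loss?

DWL / government spending = 455/8503

Pre-subsidy: 872 - 1.4P = -322 + 4P gives P* = 1990/9, x* = 5062/9.
With the subsidy, sellers receive Ps = Pb + 65 for each unit, where Pb is the price buyers pay.
Supply in terms of Pb becomes xs = -322 + 4(Pb + 65) = -62 + 4Pb. Setting this equal to demand: 872 - 1.4Pb = -62 + 4Pb, so Pb = 4670/27.
Sellers receive Ps = 4670/27 + 65 = 6425/27; x' = 872 − 1.4·(4670/27) = 17006/27.
ΔCS = ½(5062/9 + 17006/27)(1990/9 − 4670/27) = 20924800/729; ΔPS = ½(5062/9 + 17006/27)(6425/27 − 1990/9) = 7323680/729.
Government spending = 65 × 17006/27 = 1105390/27.
DWL = ½ × 65 × (17006/27 − 5062/9) = 59150/27; fraction = (59150/27) / (1105390/27) = 455/8503.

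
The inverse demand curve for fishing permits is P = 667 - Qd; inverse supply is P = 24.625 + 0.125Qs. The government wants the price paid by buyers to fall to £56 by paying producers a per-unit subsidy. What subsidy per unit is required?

At a buyer price of 56, quantity demanded is 667 − 1·56 = 611.
Sellers supply 611 only when they receive Ps = 24.625 + 0.125·611 = 101.
s = Ps − Pb = 101 − 56 = 45.

Required subsidy s = £45 per unit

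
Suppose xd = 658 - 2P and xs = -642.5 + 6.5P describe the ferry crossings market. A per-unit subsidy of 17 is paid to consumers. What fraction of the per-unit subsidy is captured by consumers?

Pre-subsidy: 658 - 2P = -642.5 + 6.5P gives P* = 153, x* = 352.
With the rebate, buyers effectively pay Pb = Ps − 17, where Ps is the price sellers receive.
Demand in terms of Ps becomes xd = 658 − 2(Ps − 17) = 692 - 2Ps. Setting this equal to supply: 692 - 2Ps = -642.5 + 6.5Ps, so Ps = 157.
Buyers pay Pb = 157 − 17 = 140; x' = -642.5 + 6.5·157 = 378.
Buyers' price falls by P* − Pb = 153 − 140 = 13; sellers' price rises by Ps − P* = 157 − 153 = 4.
So consumers capture 13/17 = 13/17 of each unit of subsidy.

Consumer share = 13/17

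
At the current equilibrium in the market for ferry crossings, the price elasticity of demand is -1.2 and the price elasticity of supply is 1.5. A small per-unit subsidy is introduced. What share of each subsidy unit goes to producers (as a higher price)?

Producer share = 4/9

For a small subsidy around the equilibrium, the benefit split depends on the relative slopes, which at a point are proportional to the elasticities.
Buyer share = εs/(εs + |εd|) = 1.5/(1.5 + 1.2) = 5/9; seller share = |εd|/(εs + |εd|) = 4/9.
So producers capture 4/9 of the subsidy.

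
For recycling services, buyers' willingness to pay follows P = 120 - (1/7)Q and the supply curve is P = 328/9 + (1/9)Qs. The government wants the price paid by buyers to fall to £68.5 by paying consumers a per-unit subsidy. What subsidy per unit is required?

Required subsidy s = £8 per unit

At a buyer price of 68.5, quantity demanded is 840 − 7·68.5 = 360.5.
Sellers supply 360.5 only when they receive Ps = 328/9 + (1/9)·360.5 = 76.5.
s = Ps − Pb = 76.5 − 68.5 = 8.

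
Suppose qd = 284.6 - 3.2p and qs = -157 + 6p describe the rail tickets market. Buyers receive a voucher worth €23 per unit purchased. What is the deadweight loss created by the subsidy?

Pre-subsidy: 284.6 - 3.2p = -157 + 6p gives p* = 48, q* = 131.
With the rebate, buyers effectively pay pb = ps − 23, where ps is the price sellers receive.
Demand in terms of ps becomes qd = 284.6 − 3.2(ps − 23) = 358.2 - 3.2ps. Setting this equal to supply: 358.2 - 3.2ps = -157 + 6ps, so ps = 56.
Buyers pay pb = 56 − 23 = 33; q' = -157 + 6·56 = 179.
The subsidy expands output by 179 − 131 = 48 past the efficient level; on those units the gap between marginal cost and willingness to pay runs from 0 up to 23.
DWL = ½ × 23 × 48 = 552.

Deadweight loss = €552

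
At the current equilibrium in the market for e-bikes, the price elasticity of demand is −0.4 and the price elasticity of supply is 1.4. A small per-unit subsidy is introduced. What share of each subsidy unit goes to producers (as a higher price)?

Producer share = 2/9

For a small subsidy around the equilibrium, the benefit split depends on the relative slopes, which at a point are proportional to the elasticities.
Buyer share = εs/(εs + |εd|) = 1.4/(1.4 + 0.4) = 7/9; seller share = |εd|/(εs + |εd|) = 2/9.
So producers capture 2/9 of the subsidy.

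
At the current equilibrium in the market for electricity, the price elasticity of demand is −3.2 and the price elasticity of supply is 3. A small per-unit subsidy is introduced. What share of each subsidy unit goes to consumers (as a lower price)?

Consumer share = 15/31

For a small subsidy around the equilibrium, the benefit split depends on the relative slopes, which at a point are proportional to the elasticities.
Buyer share = εs/(εs + |εd|) = 3/(3 + 3.2) = 15/31; seller share = |εd|/(εs + |εd|) = 16/31.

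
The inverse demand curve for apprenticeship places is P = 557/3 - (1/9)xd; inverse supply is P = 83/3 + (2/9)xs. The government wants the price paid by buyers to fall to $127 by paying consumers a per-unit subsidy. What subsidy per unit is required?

Required subsidy s = $18 per unit

At a buyer price of 127, quantity demanded is 1671 − 9·127 = 528.
Sellers supply 528 only when they receive Ps = 83/3 + (2/9)·528 = 145.
s = Ps − Pb = 145 − 127 = 18.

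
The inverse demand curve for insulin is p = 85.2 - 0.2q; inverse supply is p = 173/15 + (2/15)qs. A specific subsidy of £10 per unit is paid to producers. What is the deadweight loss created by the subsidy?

Deadweight loss = £150

Pre-subsidy: 85.2 - 0.2q = 173/15 + (2/15)q gives q* = 221 and p* = 41.
With the subsidy, sellers receive ps = pb + 10 for each unit, where pb is the price buyers pay.
On the curves, pb = 85.2 - 0.2q and ps = 173/15 + (2/15)q; the wedge ps − pb = 10 gives 173/15 + (2/15)q − (85.2 - 0.2q) = 10, so q' = 251.
Then pb = 85.2 − 0.2·251 = 35 and ps = 173/15 + (2/15)·251 = 45.
The subsidy expands output by 251 − 221 = 30 past the efficient level; on those units the gap between marginal cost and willingness to pay runs from 0 up to 10.
DWL = ½ × 10 × 30 = 150.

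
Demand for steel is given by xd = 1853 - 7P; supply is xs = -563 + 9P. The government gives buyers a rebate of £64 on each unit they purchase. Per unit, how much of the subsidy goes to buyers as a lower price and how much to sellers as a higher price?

Pre-subsidy: 1853 - 7P = -563 + 9P gives P* = 151, x* = 796.
With the rebate, buyers effectively pay Pb = Ps − 64, where Ps is the price sellers receive.
Demand in terms of Ps becomes xd = 1853 − 7(Ps − 64) = 2301 - 7Ps. Setting this equal to supply: 2301 - 7Ps = -563 + 9Ps, so Ps = 179.
Buyers pay Pb = 179 − 64 = 115; x' = -563 + 9·179 = 1048.
Buyers' price falls by P* − Pb = 151 − 115 = 36; sellers' price rises by Ps − P* = 179 − 151 = 28.

Buyers gain £36 per unit; sellers gain £28 per unit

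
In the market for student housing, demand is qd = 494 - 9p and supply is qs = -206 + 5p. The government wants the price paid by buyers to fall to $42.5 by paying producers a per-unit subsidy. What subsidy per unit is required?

Required subsidy s = $21 per unit

At a buyer price of 42.5, quantity demanded is 494 − 9·42.5 = 111.5.
Sellers supply 111.5 only when they receive ps with -206 + 5·ps = 111.5, i.e. ps = 63.5.
s = ps − pb = 63.5 − 42.5 = 21.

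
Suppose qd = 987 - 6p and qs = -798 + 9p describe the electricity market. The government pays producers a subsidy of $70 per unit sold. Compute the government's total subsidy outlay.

Pre-subsidy: 987 - 6p = -798 + 9p gives p* = 119, q* = 273.
With the subsidy, sellers receive ps = pb + 70 for each unit, where pb is the price buyers pay.
Supply in terms of pb becomes qs = -798 + 9(pb + 70) = -168 + 9pb. Setting this equal to demand: 987 - 6pb = -168 + 9pb, so pb = 77.
Sellers receive ps = 77 + 70 = 147; q' = 987 − 6·77 = 525.
Government outlay = subsidy × quantity = 70 × 525 = 36750.

Government cost = $36750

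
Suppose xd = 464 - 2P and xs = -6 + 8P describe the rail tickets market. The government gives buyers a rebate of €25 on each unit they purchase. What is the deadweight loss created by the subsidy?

Deadweight loss = €500

Pre-subsidy: 464 - 2P = -6 + 8P gives P* = 47, x* = 370.
With the rebate, buyers effectively pay Pb = Ps − 25, where Ps is the price sellers receive.
Demand in terms of Ps becomes xd = 464 − 2(Ps − 25) = 514 - 2Ps. Setting this equal to supply: 514 - 2Ps = -6 + 8Ps, so Ps = 52.
Buyers pay Pb = 52 − 25 = 27; x' = -6 + 8·52 = 410.
The subsidy expands output by 410 − 370 = 40 past the efficient level; on those units the gap between marginal cost and willingness to pay runs from 0 up to 25.
DWL = ½ × 25 × 40 = 500.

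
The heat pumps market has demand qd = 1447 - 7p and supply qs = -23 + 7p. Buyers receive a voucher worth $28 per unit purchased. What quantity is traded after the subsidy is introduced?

q' = 810

Pre-subsidy: 1447 - 7p = -23 + 7p gives p* = 105, q* = 712.
With the rebate, buyers effectively pay pb = ps − 28, where ps is the price sellers receive.
Demand in terms of ps becomes qd = 1447 − 7(ps − 28) = 1643 - 7ps. Setting this equal to supply: 1643 - 7ps = -23 + 7ps, so ps = 119.
Buyers pay pb = 119 − 28 = 91; q' = -23 + 7·119 = 810.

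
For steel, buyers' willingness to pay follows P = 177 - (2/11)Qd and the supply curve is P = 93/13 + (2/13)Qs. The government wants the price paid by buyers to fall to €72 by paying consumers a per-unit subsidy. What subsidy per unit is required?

Required subsidy s = €24 per unit

At a buyer price of 72, quantity demanded is 973.5 − 5.5·72 = 577.5.
Sellers supply 577.5 only when they receive Ps = 93/13 + (2/13)·577.5 = 96.
s = Ps − Pb = 96 − 72 = 24.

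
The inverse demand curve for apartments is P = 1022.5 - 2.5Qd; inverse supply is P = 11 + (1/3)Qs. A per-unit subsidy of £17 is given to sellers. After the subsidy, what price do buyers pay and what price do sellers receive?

Pre-subsidy: 1022.5 - 2.5Q = 11 + (1/3)Q gives Q* = 357 and P* = 130.
With the subsidy, sellers receive Ps = Pb + 17 for each unit, where Pb is the price buyers pay.
On the curves, Pb = 1022.5 - 2.5Q and Ps = 11 + (1/3)Q; the wedge Ps − Pb = 17 gives 11 + (1/3)Q − (1022.5 - 2.5Q) = 17, so Q' = 363.
Then Pb = 1022.5 − 2.5·363 = 115 and Ps = 11 + (1/3)·363 = 132.

Buyers pay £115; sellers receive £132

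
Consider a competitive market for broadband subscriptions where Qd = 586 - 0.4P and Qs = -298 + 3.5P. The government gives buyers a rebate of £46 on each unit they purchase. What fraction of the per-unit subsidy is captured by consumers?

Consumer share = 35/39

Pre-subsidy: 586 - 0.4P = -298 + 3.5P gives P* = 680/3, Q* = 1486/3.
With the rebate, buyers effectively pay Pb = Ps − 46, where Ps is the price sellers receive.
Demand in terms of Ps becomes Qd = 586 − 0.4(Ps − 46) = 604.4 - 0.4Ps. Setting this equal to supply: 604.4 - 0.4Ps = -298 + 3.5Ps, so Ps = 3008/13.
Buyers pay Pb = 3008/13 − 46 = 2410/13; Q' = -298 + 3.5·(3008/13) = 6654/13.
Buyers' price falls by P* − Pb = 680/3 − 2410/13 = 1610/39; sellers' price rises by Ps − P* = 3008/13 − 680/3 = 184/39.
So consumers capture (1610/39)/46 = 35/39 of each unit of subsidy.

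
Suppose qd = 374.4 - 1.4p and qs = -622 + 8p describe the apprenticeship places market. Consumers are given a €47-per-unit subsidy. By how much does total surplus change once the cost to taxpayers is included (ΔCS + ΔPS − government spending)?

Net change in total surplus = -€1316

Pre-subsidy: 374.4 - 1.4p = -622 + 8p gives p* = 106, q* = 226.
With the rebate, buyers effectively pay pb = ps − 47, where ps is the price sellers receive.
Demand in terms of ps becomes qd = 374.4 − 1.4(ps − 47) = 440.2 - 1.4ps. Setting this equal to supply: 440.2 - 1.4ps = -622 + 8ps, so ps = 113.
Buyers pay pb = 113 − 47 = 66; q' = -622 + 8·113 = 282.
ΔCS = ½(226 + 282)(106 − 66) = 10160; ΔPS = ½(226 + 282)(113 − 106) = 1778.
Government spending = 47 × 282 = 13254.
Net change = 10160 + 1778 − 13254 = -1316. The loss equals the DWL triangle ½·47·56.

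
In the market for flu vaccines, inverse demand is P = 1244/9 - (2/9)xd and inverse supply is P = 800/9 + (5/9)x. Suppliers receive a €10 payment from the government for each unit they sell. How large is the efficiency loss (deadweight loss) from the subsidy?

Pre-subsidy: 1244/9 - (2/9)x = 800/9 + (5/9)x gives x* = 444/7 and P* = 7820/63.
With the subsidy, sellers receive Ps = Pb + 10 for each unit, where Pb is the price buyers pay.
On the curves, Pb = 1244/9 - (2/9)x and Ps = 800/9 + (5/9)x; the wedge Ps − Pb = 10 gives 800/9 + (5/9)x − (1244/9 - (2/9)x) = 10, so x' = 534/7.
Then Pb = 1244/9 − (2/9)·(534/7) = 7640/63 and Ps = 800/9 + (5/9)·(534/7) = 8270/63.
The subsidy expands output by 534/7 − 444/7 = 90/7 past the efficient level; on those units the gap between marginal cost and willingness to pay runs from 0 up to 10.
DWL = ½ × 10 × 90/7 = 450/7.

Deadweight loss = 450/7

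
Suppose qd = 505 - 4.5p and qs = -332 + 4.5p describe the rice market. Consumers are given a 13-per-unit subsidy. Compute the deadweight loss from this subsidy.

Deadweight loss = 190.125

Pre-subsidy: 505 - 4.5p = -332 + 4.5p gives p* = 93, q* = 86.5.
With the rebate, buyers effectively pay pb = ps − 13, where ps is the price sellers receive.
Demand in terms of ps becomes qd = 505 − 4.5(ps − 13) = 563.5 - 4.5ps. Setting this equal to supply: 563.5 - 4.5ps = -332 + 4.5ps, so ps = 99.5.
Buyers pay pb = 99.5 − 13 = 86.5; q' = -332 + 4.5·99.5 = 115.75.
The subsidy expands output by 115.75 − 86.5 = 29.25 past the efficient level; on those units the gap between marginal cost and willingness to pay runs from 0 up to 13.
DWL = ½ × 13 × 29.25 = 190.125.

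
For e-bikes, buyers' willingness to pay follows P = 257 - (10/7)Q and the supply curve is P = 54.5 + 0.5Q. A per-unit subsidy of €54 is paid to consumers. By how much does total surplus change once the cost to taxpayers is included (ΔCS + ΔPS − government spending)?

Net change in total surplus = -€756

Pre-subsidy: 257 - (10/7)Q = 54.5 + 0.5Q gives Q* = 105 and P* = 107.
With the rebate, buyers effectively pay Pb = Ps − 54, where Ps is the price sellers receive.
On the curves, Pb = 257 - (10/7)Q and Ps = 54.5 + 0.5Q; the wedge Ps − Pb = 54 gives 54.5 + 0.5Q − (257 - (10/7)Q) = 54, so Q' = 133.
Then Pb = 257 − (10/7)·133 = 67 and Ps = 54.5 + 0.5·133 = 121.
ΔCS = ½(105 + 133)(107 − 67) = 4760; ΔPS = ½(105 + 133)(121 − 107) = 1666.
Government spending = 54 × 133 = 7182.
Net change = 4760 + 1666 − 7182 = -756. The loss equals the DWL triangle ½·54·28.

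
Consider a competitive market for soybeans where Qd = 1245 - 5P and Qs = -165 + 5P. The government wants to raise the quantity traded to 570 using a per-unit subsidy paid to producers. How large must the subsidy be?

At Q = 570, invert demand for the buyer price: Pb = (1245 − 570)/5 = 135; invert supply for the seller price: Ps = (570 − (-165))/5 = 147.
The subsidy must fill the gap: s = Ps − Pb = 147 − 135 = 12.

Required subsidy s = 12 per unit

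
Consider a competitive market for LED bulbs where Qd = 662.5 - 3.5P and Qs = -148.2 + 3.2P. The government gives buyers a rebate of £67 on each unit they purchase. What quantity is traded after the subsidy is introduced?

Q' = 351

Pre-subsidy: 662.5 - 3.5P = -148.2 + 3.2P gives P* = 121, Q* = 239.
With the rebate, buyers effectively pay Pb = Ps − 67, where Ps is the price sellers receive.
Demand in terms of Ps becomes Qd = 662.5 − 3.5(Ps − 67) = 897 - 3.5Ps. Setting this equal to supply: 897 - 3.5Ps = -148.2 + 3.2Ps, so Ps = 156.
Buyers pay Pb = 156 − 67 = 89; Q' = -148.2 + 3.2·156 = 351.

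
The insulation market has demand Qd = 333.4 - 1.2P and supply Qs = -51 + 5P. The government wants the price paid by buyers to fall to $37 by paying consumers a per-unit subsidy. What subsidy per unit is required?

Required subsidy s = $31 per unit

At a buyer price of 37, quantity demanded is 333.4 − 1.2·37 = 289.
Sellers supply 289 only when they receive Ps with -51 + 5·Ps = 289, i.e. Ps = 68.
s = Ps − Pb = 68 − 37 = 31.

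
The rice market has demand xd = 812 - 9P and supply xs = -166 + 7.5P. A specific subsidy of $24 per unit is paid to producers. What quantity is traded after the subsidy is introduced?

Pre-subsidy: 812 - 9P = -166 + 7.5P gives P* = 652/11, x* = 3064/11.
With the subsidy, sellers receive Ps = Pb + 24 for each unit, where Pb is the price buyers pay.
Supply in terms of Pb becomes xs = -166 + 7.5(Pb + 24) = 14 + 7.5Pb. Setting this equal to demand: 812 - 9Pb = 14 + 7.5Pb, so Pb = 532/11.
Sellers receive Ps = 532/11 + 24 = 796/11; x' = 812 − 9·(532/11) = 4144/11.

x' = 4144/11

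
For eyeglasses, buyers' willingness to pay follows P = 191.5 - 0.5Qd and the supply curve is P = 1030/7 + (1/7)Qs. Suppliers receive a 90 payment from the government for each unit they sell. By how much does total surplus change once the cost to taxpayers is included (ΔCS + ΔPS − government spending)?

Pre-subsidy: 191.5 - 0.5Q = 1030/7 + (1/7)Q gives Q* = 69 and P* = 157.
With the subsidy, sellers receive Ps = Pb + 90 for each unit, where Pb is the price buyers pay.
On the curves, Pb = 191.5 - 0.5Q and Ps = 1030/7 + (1/7)Q; the wedge Ps − Pb = 90 gives 1030/7 + (1/7)Q − (191.5 - 0.5Q) = 90, so Q' = 209.
Then Pb = 191.5 − 0.5·209 = 87 and Ps = 1030/7 + (1/7)·209 = 177.
ΔCS = ½(69 + 209)(157 − 87) = 9730; ΔPS = ½(69 + 209)(177 − 157) = 2780.
Government spending = 90 × 209 = 18810.
Net change = 9730 + 2780 − 18810 = -6300. The loss equals the DWL triangle ½·90·140.

Net change in total surplus = -6300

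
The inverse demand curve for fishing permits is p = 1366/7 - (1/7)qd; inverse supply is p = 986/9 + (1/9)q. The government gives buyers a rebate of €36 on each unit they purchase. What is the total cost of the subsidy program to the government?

Government cost = €17235

Pre-subsidy: 1366/7 - (1/7)q = 986/9 + (1/9)q gives q* = 337 and p* = 147.
With the rebate, buyers effectively pay pb = ps − 36, where ps is the price sellers receive.
On the curves, pb = 1366/7 - (1/7)q and ps = 986/9 + (1/9)q; the wedge ps − pb = 36 gives 986/9 + (1/9)q − (1366/7 - (1/7)q) = 36, so q' = 478.75.
Then pb = 1366/7 − (1/7)·478.75 = 126.75 and ps = 986/9 + (1/9)·478.75 = 162.75.
Government outlay = subsidy × quantity = 36 × 478.75 = 17235.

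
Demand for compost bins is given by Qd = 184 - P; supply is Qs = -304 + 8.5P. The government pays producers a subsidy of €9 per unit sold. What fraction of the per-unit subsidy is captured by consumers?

Pre-subsidy: 184 - P = -304 + 8.5P gives P* = 976/19, Q* = 2520/19.
With the subsidy, sellers receive Ps = Pb + 9 for each unit, where Pb is the price buyers pay.
Supply in terms of Pb becomes Qs = -304 + 8.5(Pb + 9) = -227.5 + 8.5Pb. Setting this equal to demand: 184 - Pb = -227.5 + 8.5Pb, so Pb = 823/19.
Sellers receive Ps = 823/19 + 9 = 994/19; Q' = 184 − 1·(823/19) = 2673/19.
Buyers' price falls by P* − Pb = 976/19 − 823/19 = 153/19; sellers' price rises by Ps − P* = 994/19 − 976/19 = 18/19.
So consumers capture (153/19)/9 = 17/19 of each unit of subsidy.

Consumer share = 17/19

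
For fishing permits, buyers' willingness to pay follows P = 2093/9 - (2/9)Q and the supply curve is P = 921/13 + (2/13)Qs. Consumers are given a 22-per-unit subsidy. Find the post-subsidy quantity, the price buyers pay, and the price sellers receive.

Q' = 488.5; buyers pay 124; sellers receive 146

Pre-subsidy: 2093/9 - (2/9)Q = 921/13 + (2/13)Q gives Q* = 430 and P* = 137.
With the rebate, buyers effectively pay Pb = Ps − 22, where Ps is the price sellers receive.
On the curves, Pb = 2093/9 - (2/9)Q and Ps = 921/13 + (2/13)Q; the wedge Ps − Pb = 22 gives 921/13 + (2/13)Q − (2093/9 - (2/9)Q) = 22, so Q' = 488.5.
Then Pb = 2093/9 − (2/9)·488.5 = 124 and Ps = 921/13 + (2/13)·488.5 = 146.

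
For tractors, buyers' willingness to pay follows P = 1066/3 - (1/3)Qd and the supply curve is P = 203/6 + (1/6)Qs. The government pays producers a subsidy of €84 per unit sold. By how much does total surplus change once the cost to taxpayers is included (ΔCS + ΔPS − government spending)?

Pre-subsidy: 1066/3 - (1/3)Q = 203/6 + (1/6)Q gives Q* = 643 and P* = 141.
With the subsidy, sellers receive Ps = Pb + 84 for each unit, where Pb is the price buyers pay.
On the curves, Pb = 1066/3 - (1/3)Q and Ps = 203/6 + (1/6)Q; the wedge Ps − Pb = 84 gives 203/6 + (1/6)Q − (1066/3 - (1/3)Q) = 84, so Q' = 811.
Then Pb = 1066/3 − (1/3)·811 = 85 and Ps = 203/6 + (1/6)·811 = 169.
ΔCS = ½(643 + 811)(141 − 85) = 40712; ΔPS = ½(643 + 811)(169 − 141) = 20356.
Government spending = 84 × 811 = 68124.
Net change = 40712 + 20356 − 68124 = -7056. The loss equals the DWL triangle ½·84·168.

Net change in total surplus = -€7056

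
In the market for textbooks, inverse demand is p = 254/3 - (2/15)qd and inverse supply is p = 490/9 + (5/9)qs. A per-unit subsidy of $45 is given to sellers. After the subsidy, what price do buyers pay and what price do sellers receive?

Pre-subsidy: 254/3 - (2/15)q = 490/9 + (5/9)q gives q* = 1360/31 and p* = 7330/93.
With the subsidy, sellers receive ps = pb + 45 for each unit, where pb is the price buyers pay.
On the curves, pb = 254/3 - (2/15)q and ps = 490/9 + (5/9)q; the wedge ps − pb = 45 gives 490/9 + (5/9)q − (254/3 - (2/15)q) = 45, so q' = 3385/31.
Then pb = 254/3 − (2/15)·(3385/31) = 6520/93 and ps = 490/9 + (5/9)·(3385/31) = 10705/93.

Buyers pay 6520/93; sellers receive 10705/93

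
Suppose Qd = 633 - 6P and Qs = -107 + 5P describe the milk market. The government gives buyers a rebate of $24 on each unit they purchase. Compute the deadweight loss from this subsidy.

Deadweight loss = 8640/11

Pre-subsidy: 633 - 6P = -107 + 5P gives P* = 740/11, Q* = 2523/11.
With the rebate, buyers effectively pay Pb = Ps − 24, where Ps is the price sellers receive.
Demand in terms of Ps becomes Qd = 633 − 6(Ps − 24) = 777 - 6Ps. Setting this equal to supply: 777 - 6Ps = -107 + 5Ps, so Ps = 884/11.
Buyers pay Pb = 884/11 − 24 = 620/11; Q' = -107 + 5·(884/11) = 3243/11.
The subsidy expands output by 3243/11 − 2523/11 = 720/11 past the efficient level; on those units the gap between marginal cost and willingness to pay runs from 0 up to 24.
DWL = ½ × 24 × 720/11 = 8640/11.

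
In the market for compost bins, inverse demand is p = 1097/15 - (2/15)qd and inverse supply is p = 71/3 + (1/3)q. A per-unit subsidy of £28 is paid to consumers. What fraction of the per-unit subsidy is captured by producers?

Producer share = 5/7

Pre-subsidy: 1097/15 - (2/15)q = 71/3 + (1/3)q gives q* = 106 and p* = 59.
With the rebate, buyers effectively pay pb = ps − 28, where ps is the price sellers receive.
On the curves, pb = 1097/15 - (2/15)q and ps = 71/3 + (1/3)q; the wedge ps − pb = 28 gives 71/3 + (1/3)q − (1097/15 - (2/15)q) = 28, so q' = 166.
Then pb = 1097/15 − (2/15)·166 = 51 and ps = 71/3 + (1/3)·166 = 79.
Buyers' price falls by p* − pb = 59 − 51 = 8; sellers' price rises by ps − p* = 79 − 59 = 20.
So producers capture 20/28 = 5/7 of each unit of subsidy.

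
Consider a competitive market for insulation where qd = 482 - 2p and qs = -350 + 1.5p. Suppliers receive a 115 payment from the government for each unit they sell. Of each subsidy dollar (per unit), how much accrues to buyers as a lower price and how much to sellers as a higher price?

Pre-subsidy: 482 - 2p = -350 + 1.5p gives p* = 1664/7, q* = 46/7.
With the subsidy, sellers receive ps = pb + 115 for each unit, where pb is the price buyers pay.
Supply in terms of pb becomes qs = -350 + 1.5(pb + 115) = -177.5 + 1.5pb. Setting this equal to demand: 482 - 2pb = -177.5 + 1.5pb, so pb = 1319/7.
Sellers receive ps = 1319/7 + 115 = 2124/7; q' = 482 − 2·(1319/7) = 736/7.
Buyers' price falls by p* − pb = 1664/7 − 1319/7 = 345/7; sellers' price rises by ps − p* = 2124/7 − 1664/7 = 460/7.

Buyers gain 345/7 per unit; sellers gain 460/7 per unit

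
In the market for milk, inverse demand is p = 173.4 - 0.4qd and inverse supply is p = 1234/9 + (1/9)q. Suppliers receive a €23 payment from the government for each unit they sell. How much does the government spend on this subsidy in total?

Pre-subsidy: 173.4 - 0.4q = 1234/9 + (1/9)q gives q* = 71 and p* = 145.
With the subsidy, sellers receive ps = pb + 23 for each unit, where pb is the price buyers pay.
On the curves, pb = 173.4 - 0.4q and ps = 1234/9 + (1/9)q; the wedge ps − pb = 23 gives 1234/9 + (1/9)q − (173.4 - 0.4q) = 23, so q' = 116.
Then pb = 173.4 − 0.4·116 = 127 and ps = 1234/9 + (1/9)·116 = 150.
Government outlay = subsidy × quantity = 23 × 116 = 2668.

Government cost = €2668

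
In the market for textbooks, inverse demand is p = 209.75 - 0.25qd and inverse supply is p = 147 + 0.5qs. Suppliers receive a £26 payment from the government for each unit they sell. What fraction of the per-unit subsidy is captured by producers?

Producer share = 2/3

Pre-subsidy: 209.75 - 0.25q = 147 + 0.5q gives q* = 251/3 and p* = 1133/6.
With the subsidy, sellers receive ps = pb + 26 for each unit, where pb is the price buyers pay.
On the curves, pb = 209.75 - 0.25q and ps = 147 + 0.5q; the wedge ps − pb = 26 gives 147 + 0.5q − (209.75 - 0.25q) = 26, so q' = 355/3.
Then pb = 209.75 − 0.25·(355/3) = 1081/6 and ps = 147 + 0.5·(355/3) = 1237/6.
Buyers' price falls by p* − pb = 1133/6 − 1081/6 = 26/3; sellers' price rises by ps − p* = 1237/6 − 1133/6 = 52/3.
So producers capture (52/3)/26 = 2/3 of each unit of subsidy.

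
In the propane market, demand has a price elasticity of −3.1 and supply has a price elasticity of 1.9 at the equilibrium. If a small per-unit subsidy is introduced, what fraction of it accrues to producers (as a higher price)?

Producer share = 0.62

For a small subsidy around the equilibrium, the benefit split depends on the relative slopes, which at a point are proportional to the elasticities.
Buyer share = εs/(εs + |εd|) = 1.9/(1.9 + 3.1) = 0.38; seller share = |εd|/(εs + |εd|) = 0.62.
So producers capture 0.62 of the subsidy.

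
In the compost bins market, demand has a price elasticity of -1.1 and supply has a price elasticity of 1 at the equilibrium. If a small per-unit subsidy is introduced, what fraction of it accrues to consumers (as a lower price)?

For a small subsidy around the equilibrium, the benefit split depends on the relative slopes, which at a point are proportional to the elasticities.
Buyer share = εs/(εs + |εd|) = 1/(1 + 1.1) = 10/21; seller share = |εd|/(εs + |εd|) = 11/21.

Consumer share = 10/21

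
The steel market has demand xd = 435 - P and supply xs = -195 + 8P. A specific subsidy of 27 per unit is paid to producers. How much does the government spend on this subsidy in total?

Government cost = 10503

Pre-subsidy: 435 - P = -195 + 8P gives P* = 70, x* = 365.
With the subsidy, sellers receive Ps = Pb + 27 for each unit, where Pb is the price buyers pay.
Supply in terms of Pb becomes xs = -195 + 8(Pb + 27) = 21 + 8Pb. Setting this equal to demand: 435 - Pb = 21 + 8Pb, so Pb = 46.
Sellers receive Ps = 46 + 27 = 73; x' = 435 − 1·46 = 389.
Government outlay = subsidy × quantity = 27 × 389 = 10503.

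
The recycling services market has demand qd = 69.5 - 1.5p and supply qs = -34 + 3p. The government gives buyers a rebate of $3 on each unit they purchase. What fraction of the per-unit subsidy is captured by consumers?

Pre-subsidy: 69.5 - 1.5p = -34 + 3p gives p* = 23, q* = 35.
With the rebate, buyers effectively pay pb = ps − 3, where ps is the price sellers receive.
Demand in terms of ps becomes qd = 69.5 − 1.5(ps − 3) = 74 - 1.5ps. Setting this equal to supply: 74 - 1.5ps = -34 + 3ps, so ps = 24.
Buyers pay pb = 24 − 3 = 21; q' = -34 + 3·24 = 38.
Buyers' price falls by p* − pb = 23 − 21 = 2; sellers' price rises by ps − p* = 24 − 23 = 1.
So consumers capture 2/3 = 2/3 of each unit of subsidy.

Consumer share = 2/3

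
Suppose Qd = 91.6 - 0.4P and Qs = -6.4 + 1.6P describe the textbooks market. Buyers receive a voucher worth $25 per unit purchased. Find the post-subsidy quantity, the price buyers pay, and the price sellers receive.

Q' = 80; buyers pay $29; sellers receive $54

Pre-subsidy: 91.6 - 0.4P = -6.4 + 1.6P gives P* = 49, Q* = 72.
With the rebate, buyers effectively pay Pb = Ps − 25, where Ps is the price sellers receive.
Demand in terms of Ps becomes Qd = 91.6 − 0.4(Ps − 25) = 101.6 - 0.4Ps. Setting this equal to supply: 101.6 - 0.4Ps = -6.4 + 1.6Ps, so Ps = 54.
Buyers pay Pb = 54 − 25 = 29; Q' = -6.4 + 1.6·54 = 80.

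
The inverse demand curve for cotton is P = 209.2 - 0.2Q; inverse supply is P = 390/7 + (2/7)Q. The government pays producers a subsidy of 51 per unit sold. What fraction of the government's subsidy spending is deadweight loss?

Pre-subsidy: 209.2 - 0.2Q = 390/7 + (2/7)Q gives Q* = 316 and P* = 146.
With the subsidy, sellers receive Ps = Pb + 51 for each unit, where Pb is the price buyers pay.
On the curves, Pb = 209.2 - 0.2Q and Ps = 390/7 + (2/7)Q; the wedge Ps − Pb = 51 gives 390/7 + (2/7)Q − (209.2 - 0.2Q) = 51, so Q' = 421.
Then Pb = 209.2 − 0.2·421 = 125 and Ps = 390/7 + (2/7)·421 = 176.
ΔCS = ½(316 + 421)(146 − 125) = 7738.5; ΔPS = ½(316 + 421)(176 − 146) = 11055.
Government spending = 51 × 421 = 21471.
DWL = ½ × 51 × (421 − 316) = 2677.5; fraction = 2677.5 / 21471 = 105/842.

DWL / government spending = 105/842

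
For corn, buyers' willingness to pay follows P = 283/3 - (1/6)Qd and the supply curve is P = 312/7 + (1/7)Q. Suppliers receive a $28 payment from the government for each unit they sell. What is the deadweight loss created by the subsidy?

Pre-subsidy: 283/3 - (1/6)Q = 312/7 + (1/7)Q gives Q* = 2090/13 and P* = 878/13.
With the subsidy, sellers receive Ps = Pb + 28 for each unit, where Pb is the price buyers pay.
On the curves, Pb = 283/3 - (1/6)Q and Ps = 312/7 + (1/7)Q; the wedge Ps − Pb = 28 gives 312/7 + (1/7)Q − (283/3 - (1/6)Q) = 28, so Q' = 3266/13.
Then Pb = 283/3 − (1/6)·(3266/13) = 682/13 and Ps = 312/7 + (1/7)·(3266/13) = 1046/13.
The subsidy expands output by 3266/13 − 2090/13 = 1176/13 past the efficient level; on those units the gap between marginal cost and willingness to pay runs from 0 up to 28.
DWL = ½ × 28 × 1176/13 = 16464/13.

Deadweight loss = 16464/13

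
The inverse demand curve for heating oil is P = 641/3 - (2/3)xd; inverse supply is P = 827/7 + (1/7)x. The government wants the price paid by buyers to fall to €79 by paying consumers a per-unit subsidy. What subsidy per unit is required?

Required subsidy s = €68 per unit

At a buyer price of 79, quantity demanded is 320.5 − 1.5·79 = 202.
Sellers supply 202 only when they receive Ps = 827/7 + (1/7)·202 = 147.
s = Ps − Pb = 147 − 79 = 68.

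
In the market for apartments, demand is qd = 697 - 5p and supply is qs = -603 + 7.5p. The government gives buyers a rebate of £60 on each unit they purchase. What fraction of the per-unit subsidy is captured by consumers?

Consumer share = 0.6

Pre-subsidy: 697 - 5p = -603 + 7.5p gives p* = 104, q* = 177.
With the rebate, buyers effectively pay pb = ps − 60, where ps is the price sellers receive.
Demand in terms of ps becomes qd = 697 − 5(ps − 60) = 997 - 5ps. Setting this equal to supply: 997 - 5ps = -603 + 7.5ps, so ps = 128.
Buyers pay pb = 128 − 60 = 68; q' = -603 + 7.5·128 = 357.
Buyers' price falls by p* − pb = 104 − 68 = 36; sellers' price rises by ps − p* = 128 − 104 = 24.
So consumers capture 36/60 = 0.6 of each unit of subsidy.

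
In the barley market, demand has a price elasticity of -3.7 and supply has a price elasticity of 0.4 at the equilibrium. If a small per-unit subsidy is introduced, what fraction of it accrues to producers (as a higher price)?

For a small subsidy around the equilibrium, the benefit split depends on the relative slopes, which at a point are proportional to the elasticities.
Buyer share = εs/(εs + |εd|) = 0.4/(0.4 + 3.7) = 4/41; seller share = |εd|/(εs + |εd|) = 37/41.
So producers capture 37/41 of the subsidy.

Producer share = 37/41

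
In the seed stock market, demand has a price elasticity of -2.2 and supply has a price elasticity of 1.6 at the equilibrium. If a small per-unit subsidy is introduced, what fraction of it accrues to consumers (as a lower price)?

Consumer share = 8/19

For a small subsidy around the equilibrium, the benefit split depends on the relative slopes, which at a point are proportional to the elasticities.
Buyer share = εs/(εs + |εd|) = 1.6/(1.6 + 2.2) = 8/19; seller share = |εd|/(εs + |εd|) = 11/19.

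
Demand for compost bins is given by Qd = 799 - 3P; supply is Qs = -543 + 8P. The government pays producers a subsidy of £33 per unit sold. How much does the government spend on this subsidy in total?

Pre-subsidy: 799 - 3P = -543 + 8P gives P* = 122, Q* = 433.
With the subsidy, sellers receive Ps = Pb + 33 for each unit, where Pb is the price buyers pay.
Supply in terms of Pb becomes Qs = -543 + 8(Pb + 33) = -279 + 8Pb. Setting this equal to demand: 799 - 3Pb = -279 + 8Pb, so Pb = 98.
Sellers receive Ps = 98 + 33 = 131; Q' = 799 − 3·98 = 505.
Government outlay = subsidy × quantity = 33 × 505 = 16665.

Government cost = £16665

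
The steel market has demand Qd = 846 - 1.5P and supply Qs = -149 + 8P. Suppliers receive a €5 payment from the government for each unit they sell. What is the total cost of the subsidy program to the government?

Pre-subsidy: 846 - 1.5P = -149 + 8P gives P* = 1990/19, Q* = 13089/19.
With the subsidy, sellers receive Ps = Pb + 5 for each unit, where Pb is the price buyers pay.
Supply in terms of Pb becomes Qs = -149 + 8(Pb + 5) = -109 + 8Pb. Setting this equal to demand: 846 - 1.5Pb = -109 + 8Pb, so Pb = 1910/19.
Sellers receive Ps = 1910/19 + 5 = 2005/19; Q' = 846 − 1.5·(1910/19) = 13209/19.
Government outlay = subsidy × quantity = 5 × 13209/19 = 66045/19.

Government cost = 66045/19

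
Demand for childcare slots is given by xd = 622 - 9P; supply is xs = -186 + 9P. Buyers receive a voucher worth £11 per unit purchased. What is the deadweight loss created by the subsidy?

Pre-subsidy: 622 - 9P = -186 + 9P gives P* = 404/9, x* = 218.
With the rebate, buyers effectively pay Pb = Ps − 11, where Ps is the price sellers receive.
Demand in terms of Ps becomes xd = 622 − 9(Ps − 11) = 721 - 9Ps. Setting this equal to supply: 721 - 9Ps = -186 + 9Ps, so Ps = 907/18.
Buyers pay Pb = 907/18 − 11 = 709/18; x' = -186 + 9·(907/18) = 267.5.
The subsidy expands output by 267.5 − 218 = 49.5 past the efficient level; on those units the gap between marginal cost and willingness to pay runs from 0 up to 11.
DWL = ½ × 11 × 49.5 = 272.25.

Deadweight loss = £272.25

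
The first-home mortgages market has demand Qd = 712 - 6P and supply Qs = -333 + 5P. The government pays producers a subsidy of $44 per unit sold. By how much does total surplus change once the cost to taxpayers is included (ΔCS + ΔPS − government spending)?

Net change in total surplus = -$2640

Pre-subsidy: 712 - 6P = -333 + 5P gives P* = 95, Q* = 142.
With the subsidy, sellers receive Ps = Pb + 44 for each unit, where Pb is the price buyers pay.
Supply in terms of Pb becomes Qs = -333 + 5(Pb + 44) = -113 + 5Pb. Setting this equal to demand: 712 - 6Pb = -113 + 5Pb, so Pb = 75.
Sellers receive Ps = 75 + 44 = 119; Q' = 712 − 6·75 = 262.
ΔCS = ½(142 + 262)(95 − 75) = 4040; ΔPS = ½(142 + 262)(119 − 95) = 4848.
Government spending = 44 × 262 = 11528.
Net change = 4040 + 4848 − 11528 = -2640. The loss equals the DWL triangle ½·44·120.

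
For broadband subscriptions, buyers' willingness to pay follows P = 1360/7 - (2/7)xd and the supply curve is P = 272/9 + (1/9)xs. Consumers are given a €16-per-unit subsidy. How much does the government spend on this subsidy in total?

Government cost = €7260.16

Pre-subsidy: 1360/7 - (2/7)x = 272/9 + (1/9)x gives x* = 413.44 and P* = 76.16.
With the rebate, buyers effectively pay Pb = Ps − 16, where Ps is the price sellers receive.
On the curves, Pb = 1360/7 - (2/7)x and Ps = 272/9 + (1/9)x; the wedge Ps − Pb = 16 gives 272/9 + (1/9)x − (1360/7 - (2/7)x) = 16, so x' = 453.76.
Then Pb = 1360/7 − (2/7)·453.76 = 64.64 and Ps = 272/9 + (1/9)·453.76 = 80.64.
Government outlay = subsidy × quantity = 16 × 453.76 = 7260.16.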